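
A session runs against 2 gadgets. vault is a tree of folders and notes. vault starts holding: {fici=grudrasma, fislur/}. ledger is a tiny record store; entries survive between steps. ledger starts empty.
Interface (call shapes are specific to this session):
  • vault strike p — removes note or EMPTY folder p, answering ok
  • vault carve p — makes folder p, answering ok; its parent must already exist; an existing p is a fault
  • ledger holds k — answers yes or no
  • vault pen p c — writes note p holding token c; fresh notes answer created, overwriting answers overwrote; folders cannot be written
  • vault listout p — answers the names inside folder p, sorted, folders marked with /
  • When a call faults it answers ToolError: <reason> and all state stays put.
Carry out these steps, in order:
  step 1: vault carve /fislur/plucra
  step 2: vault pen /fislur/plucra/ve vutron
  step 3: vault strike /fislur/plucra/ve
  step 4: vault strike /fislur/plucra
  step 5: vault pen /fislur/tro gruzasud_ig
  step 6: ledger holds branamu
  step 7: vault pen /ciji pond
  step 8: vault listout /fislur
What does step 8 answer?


[in] vault carve p→/fislur/plucra
:: ok
[in] vault pen p→/fislur/plucra/ve c→vutron
:: created
[in] vault strike p→/fislur/plucra/ve
:: ok
[in] vault strike p→/fislur/plucra
:: ok
[in] vault pen p→/fislur/tro c→gruzasud_ig
:: created
[in] ledger holds k→branamu
:: no
[in] vault pen p→/ciji c→pond
:: created
[in] vault listout p→/fislur
:: [tro]

Answer: [tro]


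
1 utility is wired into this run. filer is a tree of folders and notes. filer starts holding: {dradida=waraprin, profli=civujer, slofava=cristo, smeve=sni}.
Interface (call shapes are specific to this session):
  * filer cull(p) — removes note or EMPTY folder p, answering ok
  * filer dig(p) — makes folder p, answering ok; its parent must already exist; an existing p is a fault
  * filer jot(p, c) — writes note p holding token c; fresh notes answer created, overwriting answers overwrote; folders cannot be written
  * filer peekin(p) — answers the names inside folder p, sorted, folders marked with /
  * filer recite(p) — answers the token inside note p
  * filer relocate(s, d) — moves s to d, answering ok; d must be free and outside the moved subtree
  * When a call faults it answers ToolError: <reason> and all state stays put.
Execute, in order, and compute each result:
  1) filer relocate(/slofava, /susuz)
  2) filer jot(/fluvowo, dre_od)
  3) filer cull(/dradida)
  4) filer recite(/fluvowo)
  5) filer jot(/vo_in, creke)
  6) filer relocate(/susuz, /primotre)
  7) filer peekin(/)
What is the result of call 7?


-- 1. filer relocate(s→/slofava, d→/susuz) ~> ok
-- 2. filer jot(p→/fluvowo, c→dre_od) ~> created
-- 3. filer cull(p→/dradida) ~> ok
-- 4. filer recite(p→/fluvowo) ~> dre_od
-- 5. filer jot(p→/vo_in, c→creke) ~> created
-- 6. filer relocate(s→/susuz, d→/primotre) ~> ok
-- 7. filer peekin(p→/) ~> [fluvowo, primotre, profli, smeve, vo_in]

Answer: [fluvowo, primotre, profli, smeve, vo_in]


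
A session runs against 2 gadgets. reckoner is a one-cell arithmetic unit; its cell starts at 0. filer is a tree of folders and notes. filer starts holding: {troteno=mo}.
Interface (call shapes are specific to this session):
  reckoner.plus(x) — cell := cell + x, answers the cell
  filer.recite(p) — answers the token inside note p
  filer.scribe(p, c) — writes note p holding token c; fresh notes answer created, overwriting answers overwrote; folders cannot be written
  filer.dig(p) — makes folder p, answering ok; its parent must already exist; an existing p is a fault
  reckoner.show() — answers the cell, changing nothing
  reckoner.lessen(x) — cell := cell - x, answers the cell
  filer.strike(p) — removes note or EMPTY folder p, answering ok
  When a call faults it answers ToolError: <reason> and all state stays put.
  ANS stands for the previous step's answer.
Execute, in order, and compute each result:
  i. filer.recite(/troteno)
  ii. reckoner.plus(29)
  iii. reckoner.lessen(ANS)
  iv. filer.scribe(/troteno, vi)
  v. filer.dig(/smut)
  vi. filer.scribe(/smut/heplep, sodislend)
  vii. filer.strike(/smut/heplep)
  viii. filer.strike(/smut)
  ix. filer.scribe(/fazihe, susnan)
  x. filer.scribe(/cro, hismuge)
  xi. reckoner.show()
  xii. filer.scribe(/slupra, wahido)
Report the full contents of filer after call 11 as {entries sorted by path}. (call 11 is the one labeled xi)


Act: filer.recite[p: /troteno]
Obs: mo
Act: reckoner.plus[x: 29]
Obs: 29
Act: reckoner.lessen[x: ANS]
Obs: 0
Act: filer.scribe[p: /troteno; c: vi]
Obs: overwrote
Act: filer.dig[p: /smut]
Obs: ok
Act: filer.scribe[p: /smut/heplep; c: sodislend]
Obs: created
Act: filer.strike[p: /smut/heplep]
Obs: ok
Act: filer.strike[p: /smut]
Obs: ok
Act: filer.scribe[p: /fazihe; c: susnan]
Obs: created
Act: filer.scribe[p: /cro; c: hismuge]
Obs: created
Act: reckoner.show[]
Obs: 0
Act: filer.scribe[p: /slupra; c: wahido]
Obs: created

Answer: {cro=hismuge, fazihe=susnan, troteno=vi}


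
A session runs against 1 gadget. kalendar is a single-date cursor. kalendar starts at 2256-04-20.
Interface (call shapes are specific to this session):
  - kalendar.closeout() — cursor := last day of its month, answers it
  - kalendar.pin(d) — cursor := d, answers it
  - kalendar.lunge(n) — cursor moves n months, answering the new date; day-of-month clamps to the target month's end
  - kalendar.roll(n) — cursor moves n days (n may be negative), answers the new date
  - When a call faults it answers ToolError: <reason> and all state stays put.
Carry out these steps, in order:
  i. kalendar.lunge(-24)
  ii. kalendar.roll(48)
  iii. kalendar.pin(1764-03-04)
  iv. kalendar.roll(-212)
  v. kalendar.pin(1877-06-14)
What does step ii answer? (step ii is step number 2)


Next I call lunge passing n→-24, yielding 2254-04-20.
I invoke roll passing n→48, giving 2254-06-07.
I try pin passing d→1764-03-04, → 1764-03-04.
Invoking roll passing n→-212, → 1763-08-05.
Next I call pin passing d→1877-06-14, and observe 1877-06-14.

Answer: 2254-06-07


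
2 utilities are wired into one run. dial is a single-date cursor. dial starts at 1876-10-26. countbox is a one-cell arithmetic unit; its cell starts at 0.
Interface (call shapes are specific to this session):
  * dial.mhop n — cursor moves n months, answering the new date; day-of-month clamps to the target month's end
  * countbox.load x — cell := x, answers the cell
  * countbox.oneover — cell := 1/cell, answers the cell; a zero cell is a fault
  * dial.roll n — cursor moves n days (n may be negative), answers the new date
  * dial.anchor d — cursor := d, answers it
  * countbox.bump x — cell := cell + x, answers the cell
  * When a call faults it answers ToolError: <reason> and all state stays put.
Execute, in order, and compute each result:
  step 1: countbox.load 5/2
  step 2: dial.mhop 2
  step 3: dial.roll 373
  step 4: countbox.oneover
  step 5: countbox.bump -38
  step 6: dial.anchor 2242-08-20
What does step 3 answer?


Answer: 1878-01-03

Derivation:
==> countbox.load(x='5/2')
<== 5/2
==> dial.mhop(n='2')
<== 1876-12-26
==> dial.roll(n='373')
<== 1878-01-03
==> countbox.oneover()
<== 2/5
==> countbox.bump(x='-38')
<== -188/5
==> dial.anchor(d='2242-08-20')
<== 2242-08-20


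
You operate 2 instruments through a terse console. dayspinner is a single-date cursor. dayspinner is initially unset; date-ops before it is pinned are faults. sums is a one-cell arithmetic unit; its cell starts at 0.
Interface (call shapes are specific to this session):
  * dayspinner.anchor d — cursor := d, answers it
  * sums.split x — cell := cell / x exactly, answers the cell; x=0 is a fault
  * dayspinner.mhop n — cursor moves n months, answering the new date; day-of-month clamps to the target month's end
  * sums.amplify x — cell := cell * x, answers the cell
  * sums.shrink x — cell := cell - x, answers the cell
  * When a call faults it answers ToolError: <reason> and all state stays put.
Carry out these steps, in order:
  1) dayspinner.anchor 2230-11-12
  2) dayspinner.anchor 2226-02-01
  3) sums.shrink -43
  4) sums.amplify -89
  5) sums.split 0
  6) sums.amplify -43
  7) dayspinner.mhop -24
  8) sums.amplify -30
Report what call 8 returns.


% dayspinner.anchor d: 2230-11-12
:: 2230-11-12
% dayspinner.anchor d: 2226-02-01
:: 2226-02-01
% sums.shrink x: -43
:: 43
% sums.amplify x: -89
:: -3827
% sums.split x: 0
:: ToolError: division by zero
% sums.amplify x: -43
:: 164561
% dayspinner.mhop n: -24
:: 2224-02-01
% sums.amplify x: -30
:: -4936830

Answer: -4936830


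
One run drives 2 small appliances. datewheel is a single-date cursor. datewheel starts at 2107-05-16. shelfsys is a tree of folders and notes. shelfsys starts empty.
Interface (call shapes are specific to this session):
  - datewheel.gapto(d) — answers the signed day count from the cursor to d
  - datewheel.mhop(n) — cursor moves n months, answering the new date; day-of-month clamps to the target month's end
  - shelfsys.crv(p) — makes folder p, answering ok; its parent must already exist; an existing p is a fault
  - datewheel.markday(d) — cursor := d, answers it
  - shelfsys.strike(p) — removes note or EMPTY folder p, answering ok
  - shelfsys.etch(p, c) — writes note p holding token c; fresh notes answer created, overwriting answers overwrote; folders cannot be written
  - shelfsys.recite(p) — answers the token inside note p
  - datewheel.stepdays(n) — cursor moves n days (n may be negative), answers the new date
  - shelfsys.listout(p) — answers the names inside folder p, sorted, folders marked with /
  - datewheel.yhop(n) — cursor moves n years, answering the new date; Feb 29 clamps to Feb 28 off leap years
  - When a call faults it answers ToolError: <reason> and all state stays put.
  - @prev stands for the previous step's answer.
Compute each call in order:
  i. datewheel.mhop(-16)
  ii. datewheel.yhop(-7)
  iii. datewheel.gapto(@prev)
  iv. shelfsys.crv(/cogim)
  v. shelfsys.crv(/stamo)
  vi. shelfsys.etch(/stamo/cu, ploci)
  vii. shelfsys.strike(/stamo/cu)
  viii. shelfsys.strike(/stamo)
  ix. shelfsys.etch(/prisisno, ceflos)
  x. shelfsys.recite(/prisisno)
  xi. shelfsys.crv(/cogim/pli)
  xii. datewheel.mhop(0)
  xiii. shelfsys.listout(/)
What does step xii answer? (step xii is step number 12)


[in] datewheel.mhop -16
  2106-01-16
[in] datewheel.yhop -7
  2099-01-16
[in] datewheel.gapto @prev
  0
[in] shelfsys.crv /cogim
  ok
[in] shelfsys.crv /stamo
  ok
[in] shelfsys.etch /stamo/cu ploci
  created
[in] shelfsys.strike /stamo/cu
  ok
[in] shelfsys.strike /stamo
  ok
[in] shelfsys.etch /prisisno ceflos
  created
[in] shelfsys.recite /prisisno
  ceflos
[in] shelfsys.crv /cogim/pli
  ok
[in] datewheel.mhop 0
  2099-01-16
[in] shelfsys.listout /
  [cogim/, prisisno]

Answer: 2099-01-16


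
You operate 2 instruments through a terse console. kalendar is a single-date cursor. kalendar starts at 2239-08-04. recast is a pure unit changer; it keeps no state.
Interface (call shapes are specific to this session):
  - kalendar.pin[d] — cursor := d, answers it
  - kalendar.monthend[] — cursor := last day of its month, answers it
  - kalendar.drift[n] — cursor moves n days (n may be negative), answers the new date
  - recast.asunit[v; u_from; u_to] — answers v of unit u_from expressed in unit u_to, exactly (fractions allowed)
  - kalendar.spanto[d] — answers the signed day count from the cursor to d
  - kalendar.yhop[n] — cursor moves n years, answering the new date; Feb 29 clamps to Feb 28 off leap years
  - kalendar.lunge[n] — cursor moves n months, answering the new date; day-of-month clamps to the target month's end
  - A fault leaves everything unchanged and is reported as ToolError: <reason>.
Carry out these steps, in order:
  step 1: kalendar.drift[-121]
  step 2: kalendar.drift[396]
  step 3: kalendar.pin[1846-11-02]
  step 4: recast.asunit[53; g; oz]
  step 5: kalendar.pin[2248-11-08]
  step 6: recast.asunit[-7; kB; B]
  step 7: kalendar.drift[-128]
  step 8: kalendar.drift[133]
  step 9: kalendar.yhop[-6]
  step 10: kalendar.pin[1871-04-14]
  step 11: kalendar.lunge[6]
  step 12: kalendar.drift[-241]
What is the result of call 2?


[in] kalendar.drift n: -121
= 2239-04-05
[in] kalendar.drift n: 396
= 2240-05-05
[in] kalendar.pin d: 1846-11-02
= 1846-11-02
[in] recast.asunit v: 53 u_from: g u_to: oz
= 84800000/45359237
[in] kalendar.pin d: 2248-11-08
= 2248-11-08
[in] recast.asunit v: -7 u_from: kB u_to: B
= -7000
[in] kalendar.drift n: -128
= 2248-07-03
[in] kalendar.drift n: 133
= 2248-11-13
[in] kalendar.yhop n: -6
= 2242-11-13
[in] kalendar.pin d: 1871-04-14
= 1871-04-14
[in] kalendar.lunge n: 6
= 1871-10-14
[in] kalendar.drift n: -241
= 1871-02-15

Answer: 2240-05-05


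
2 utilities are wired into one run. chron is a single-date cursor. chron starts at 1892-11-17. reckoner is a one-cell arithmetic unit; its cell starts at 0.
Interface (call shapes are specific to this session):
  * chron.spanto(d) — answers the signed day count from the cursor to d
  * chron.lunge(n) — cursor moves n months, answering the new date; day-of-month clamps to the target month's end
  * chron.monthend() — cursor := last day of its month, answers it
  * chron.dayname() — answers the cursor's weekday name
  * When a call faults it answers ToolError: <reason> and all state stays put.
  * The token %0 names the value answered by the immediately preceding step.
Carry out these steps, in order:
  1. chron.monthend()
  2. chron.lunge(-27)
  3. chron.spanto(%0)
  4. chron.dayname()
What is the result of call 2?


Answer: 1890-08-30

Derivation:
% chron.monthend
  1892-11-30
% chron.lunge n→-27
  1890-08-30
% chron.spanto d→%0
  0
% chron.dayname
  Saturday


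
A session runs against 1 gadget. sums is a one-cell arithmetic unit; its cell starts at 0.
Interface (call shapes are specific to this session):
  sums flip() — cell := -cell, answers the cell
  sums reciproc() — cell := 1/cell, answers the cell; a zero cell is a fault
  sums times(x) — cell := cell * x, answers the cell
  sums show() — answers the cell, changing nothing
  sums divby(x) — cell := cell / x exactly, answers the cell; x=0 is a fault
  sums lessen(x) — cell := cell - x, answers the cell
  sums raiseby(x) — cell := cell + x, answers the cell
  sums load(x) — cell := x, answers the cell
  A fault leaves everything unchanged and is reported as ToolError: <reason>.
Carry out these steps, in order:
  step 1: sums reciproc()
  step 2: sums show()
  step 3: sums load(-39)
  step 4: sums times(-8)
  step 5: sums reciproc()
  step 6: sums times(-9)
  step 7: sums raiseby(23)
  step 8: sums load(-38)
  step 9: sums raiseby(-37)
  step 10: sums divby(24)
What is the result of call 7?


Answer: 2389/104

Derivation:
# 1. sums reciproc() => ToolError: reciprocal of zero
# 2. sums show() => 0
# 3. sums load(x: -39) => -39
# 4. sums times(x: -8) => 312
# 5. sums reciproc() => 1/312
# 6. sums times(x: -9) => -3/104
# 7. sums raiseby(x: 23) => 2389/104
# 8. sums load(x: -38) => -38
# 9. sums raiseby(x: -37) => -75
# 10. sums divby(x: 24) => -25/8


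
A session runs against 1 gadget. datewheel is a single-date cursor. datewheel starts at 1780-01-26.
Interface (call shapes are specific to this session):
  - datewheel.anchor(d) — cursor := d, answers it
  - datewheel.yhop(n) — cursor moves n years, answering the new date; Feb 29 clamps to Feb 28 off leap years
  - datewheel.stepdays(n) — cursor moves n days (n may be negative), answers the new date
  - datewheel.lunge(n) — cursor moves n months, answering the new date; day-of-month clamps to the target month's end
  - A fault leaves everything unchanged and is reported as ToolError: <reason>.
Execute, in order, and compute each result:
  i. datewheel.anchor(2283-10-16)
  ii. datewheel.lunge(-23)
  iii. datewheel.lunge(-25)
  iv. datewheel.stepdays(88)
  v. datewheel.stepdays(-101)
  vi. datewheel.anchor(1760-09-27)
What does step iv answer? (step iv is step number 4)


% 1. datewheel.anchor(d: 2283-10-16) -> 2283-10-16
% 2. datewheel.lunge(n: -23) -> 2281-11-16
% 3. datewheel.lunge(n: -25) -> 2279-10-16
% 4. datewheel.stepdays(n: 88) -> 2280-01-12
% 5. datewheel.stepdays(n: -101) -> 2279-10-03
% 6. datewheel.anchor(d: 1760-09-27) -> 1760-09-27

Answer: 2280-01-12


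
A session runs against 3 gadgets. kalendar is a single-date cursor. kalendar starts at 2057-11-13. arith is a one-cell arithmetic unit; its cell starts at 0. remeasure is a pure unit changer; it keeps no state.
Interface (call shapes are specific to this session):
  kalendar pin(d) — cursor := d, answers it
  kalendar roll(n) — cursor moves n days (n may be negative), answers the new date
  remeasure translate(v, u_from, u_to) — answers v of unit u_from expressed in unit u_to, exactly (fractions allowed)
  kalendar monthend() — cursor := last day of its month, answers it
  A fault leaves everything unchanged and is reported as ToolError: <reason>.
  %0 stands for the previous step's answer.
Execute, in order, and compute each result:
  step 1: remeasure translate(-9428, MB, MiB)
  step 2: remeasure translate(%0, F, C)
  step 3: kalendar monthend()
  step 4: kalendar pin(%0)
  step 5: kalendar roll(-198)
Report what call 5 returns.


Act: remeasure translate[v=-9428; u_from=MB; u_to=MiB]
Obs: -36828125/4096
Act: remeasure translate[v=%0; u_from=F; u_to=C]
Obs: -184795985/36864
Act: kalendar monthend[]
Obs: 2057-11-30
Act: kalendar pin[d=%0]
Obs: 2057-11-30
Act: kalendar roll[n=-198]
Obs: 2057-05-16

Answer: 2057-05-16


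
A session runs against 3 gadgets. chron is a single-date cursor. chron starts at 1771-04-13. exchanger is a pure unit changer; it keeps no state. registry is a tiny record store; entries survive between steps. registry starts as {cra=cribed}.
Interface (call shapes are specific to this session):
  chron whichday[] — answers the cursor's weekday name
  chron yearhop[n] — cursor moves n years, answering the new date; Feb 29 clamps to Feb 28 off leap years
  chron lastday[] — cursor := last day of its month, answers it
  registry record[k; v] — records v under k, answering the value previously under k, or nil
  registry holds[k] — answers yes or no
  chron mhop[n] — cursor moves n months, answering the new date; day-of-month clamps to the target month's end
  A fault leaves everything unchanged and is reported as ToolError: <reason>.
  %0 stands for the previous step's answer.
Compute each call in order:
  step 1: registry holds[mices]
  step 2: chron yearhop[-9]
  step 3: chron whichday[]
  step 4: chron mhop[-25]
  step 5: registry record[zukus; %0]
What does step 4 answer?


[in] registry holds k=mices
= no
[in] chron yearhop n=-9
= 1762-04-13
[in] chron whichday
= Tuesday
[in] chron mhop n=-25
= 1760-03-13
[in] registry record k=zukus v=%0
= nil

Answer: 1760-03-13


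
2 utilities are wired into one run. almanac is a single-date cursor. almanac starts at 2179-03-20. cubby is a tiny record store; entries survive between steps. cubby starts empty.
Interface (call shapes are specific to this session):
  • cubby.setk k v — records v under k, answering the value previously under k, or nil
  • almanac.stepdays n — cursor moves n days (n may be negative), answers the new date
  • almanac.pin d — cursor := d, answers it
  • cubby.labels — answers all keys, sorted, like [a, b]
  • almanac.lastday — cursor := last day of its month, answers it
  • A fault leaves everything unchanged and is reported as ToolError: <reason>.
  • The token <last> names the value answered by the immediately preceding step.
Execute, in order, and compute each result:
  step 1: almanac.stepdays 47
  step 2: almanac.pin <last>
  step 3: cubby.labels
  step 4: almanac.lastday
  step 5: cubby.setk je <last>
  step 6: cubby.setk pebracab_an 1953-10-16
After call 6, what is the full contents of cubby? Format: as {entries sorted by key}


Step: almanac.stepdays[n: 47]
Result: 2179-05-06
Step: almanac.pin[d: <last>]
Result: 2179-05-06
Step: cubby.labels[]
Result: []
Step: almanac.lastday[]
Result: 2179-05-31
Step: cubby.setk[k: je; v: <last>]
Result: nil
Step: cubby.setk[k: pebracab_an; v: 1953-10-16]
Result: nil

Answer: {je=2179-05-31, pebracab_an=1953-10-16}


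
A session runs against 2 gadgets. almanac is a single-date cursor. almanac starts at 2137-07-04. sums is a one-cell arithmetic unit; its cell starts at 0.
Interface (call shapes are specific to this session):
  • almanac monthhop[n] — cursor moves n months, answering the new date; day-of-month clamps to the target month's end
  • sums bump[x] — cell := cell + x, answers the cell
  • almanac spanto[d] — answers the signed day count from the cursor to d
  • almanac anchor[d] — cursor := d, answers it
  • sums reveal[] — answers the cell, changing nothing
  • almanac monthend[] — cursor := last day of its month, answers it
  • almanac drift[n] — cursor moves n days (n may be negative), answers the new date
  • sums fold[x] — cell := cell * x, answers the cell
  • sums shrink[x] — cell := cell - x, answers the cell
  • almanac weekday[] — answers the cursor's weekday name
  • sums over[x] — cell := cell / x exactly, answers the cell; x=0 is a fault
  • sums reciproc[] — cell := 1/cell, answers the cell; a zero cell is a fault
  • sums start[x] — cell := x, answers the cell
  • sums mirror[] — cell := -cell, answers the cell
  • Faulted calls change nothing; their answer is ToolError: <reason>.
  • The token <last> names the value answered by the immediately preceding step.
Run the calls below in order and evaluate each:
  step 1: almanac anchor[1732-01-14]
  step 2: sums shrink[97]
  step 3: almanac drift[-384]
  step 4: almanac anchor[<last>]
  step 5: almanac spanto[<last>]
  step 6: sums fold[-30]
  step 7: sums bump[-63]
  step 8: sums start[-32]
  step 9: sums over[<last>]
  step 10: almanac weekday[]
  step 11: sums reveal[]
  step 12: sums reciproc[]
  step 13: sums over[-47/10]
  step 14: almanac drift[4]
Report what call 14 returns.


Now I run almanac anchor passing d: 1732-01-14, giving 1732-01-14.
I invoke sums shrink passing x: 97, and get -97.
Invoking almanac drift passing n: -384, yielding 1730-12-26.
I call almanac anchor passing d: <last>, yielding 1730-12-26.
I use almanac spanto passing d: <last>, — result: 0.
Calling sums fold passing x: -30, and get 2910.
Then sums bump passing x: -63, and see 2847.
I try sums start passing x: -32, and get -32.
Next I call sums over passing x: <last>, which returns 1.
Calling almanac weekday(), and observe Tuesday.
I try sums reveal, giving 1.
I try sums reciproc, and get 1.
Now I run sums over passing x: -47/10, which returns -10/47.
I run almanac drift passing n: 4, — result: 1730-12-30.

Answer: 1730-12-30


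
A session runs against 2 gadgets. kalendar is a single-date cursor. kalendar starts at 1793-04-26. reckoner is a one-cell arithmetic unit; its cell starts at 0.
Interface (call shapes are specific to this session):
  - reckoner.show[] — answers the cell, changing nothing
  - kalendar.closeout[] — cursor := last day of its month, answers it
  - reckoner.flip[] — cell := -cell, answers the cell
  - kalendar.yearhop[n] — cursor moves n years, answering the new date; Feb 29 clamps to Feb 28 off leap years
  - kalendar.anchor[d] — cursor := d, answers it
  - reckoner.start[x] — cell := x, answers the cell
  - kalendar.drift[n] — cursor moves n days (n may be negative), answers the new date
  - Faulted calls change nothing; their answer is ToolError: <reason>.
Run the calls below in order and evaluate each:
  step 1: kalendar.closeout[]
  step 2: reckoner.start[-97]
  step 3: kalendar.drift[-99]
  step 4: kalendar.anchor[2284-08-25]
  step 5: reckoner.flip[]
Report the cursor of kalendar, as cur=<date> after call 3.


Using closeout, and observe 1793-04-30.
Then start on -97, → -97.
Next I call drift on -99, giving 1793-01-21.
I try anchor on 2284-08-25, yielding 2284-08-25.
Invoking flip(), and observe 97.

Answer: cur=1793-01-21


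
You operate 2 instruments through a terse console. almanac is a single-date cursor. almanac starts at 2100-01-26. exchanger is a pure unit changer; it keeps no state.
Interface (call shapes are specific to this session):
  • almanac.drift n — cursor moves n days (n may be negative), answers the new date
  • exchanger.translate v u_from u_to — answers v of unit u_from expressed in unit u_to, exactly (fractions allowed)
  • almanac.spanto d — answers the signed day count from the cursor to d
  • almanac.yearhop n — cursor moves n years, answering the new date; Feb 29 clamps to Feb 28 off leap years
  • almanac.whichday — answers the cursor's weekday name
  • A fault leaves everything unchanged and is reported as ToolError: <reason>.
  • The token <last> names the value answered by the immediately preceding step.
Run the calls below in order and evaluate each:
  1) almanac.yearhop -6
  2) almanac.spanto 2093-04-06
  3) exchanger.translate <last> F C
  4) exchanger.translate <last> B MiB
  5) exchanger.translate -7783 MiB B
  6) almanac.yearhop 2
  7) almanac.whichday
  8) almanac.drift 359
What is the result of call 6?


Act: yearhop[n='-6']
Obs: 2094-01-26
Act: spanto[d='2093-04-06']
Obs: -295
Act: translate[v='<last>'; u_from='F'; u_to='C']
Obs: -545/3
Act: translate[v='<last>'; u_from='B'; u_to='MiB']
Obs: -545/3145728
Act: translate[v='-7783'; u_from='MiB'; u_to='B']
Obs: -8161067008
Act: yearhop[n='2']
Obs: 2096-01-26
Act: whichday[]
Obs: Thursday
Act: drift[n='359']
Obs: 2097-01-19

Answer: 2096-01-26


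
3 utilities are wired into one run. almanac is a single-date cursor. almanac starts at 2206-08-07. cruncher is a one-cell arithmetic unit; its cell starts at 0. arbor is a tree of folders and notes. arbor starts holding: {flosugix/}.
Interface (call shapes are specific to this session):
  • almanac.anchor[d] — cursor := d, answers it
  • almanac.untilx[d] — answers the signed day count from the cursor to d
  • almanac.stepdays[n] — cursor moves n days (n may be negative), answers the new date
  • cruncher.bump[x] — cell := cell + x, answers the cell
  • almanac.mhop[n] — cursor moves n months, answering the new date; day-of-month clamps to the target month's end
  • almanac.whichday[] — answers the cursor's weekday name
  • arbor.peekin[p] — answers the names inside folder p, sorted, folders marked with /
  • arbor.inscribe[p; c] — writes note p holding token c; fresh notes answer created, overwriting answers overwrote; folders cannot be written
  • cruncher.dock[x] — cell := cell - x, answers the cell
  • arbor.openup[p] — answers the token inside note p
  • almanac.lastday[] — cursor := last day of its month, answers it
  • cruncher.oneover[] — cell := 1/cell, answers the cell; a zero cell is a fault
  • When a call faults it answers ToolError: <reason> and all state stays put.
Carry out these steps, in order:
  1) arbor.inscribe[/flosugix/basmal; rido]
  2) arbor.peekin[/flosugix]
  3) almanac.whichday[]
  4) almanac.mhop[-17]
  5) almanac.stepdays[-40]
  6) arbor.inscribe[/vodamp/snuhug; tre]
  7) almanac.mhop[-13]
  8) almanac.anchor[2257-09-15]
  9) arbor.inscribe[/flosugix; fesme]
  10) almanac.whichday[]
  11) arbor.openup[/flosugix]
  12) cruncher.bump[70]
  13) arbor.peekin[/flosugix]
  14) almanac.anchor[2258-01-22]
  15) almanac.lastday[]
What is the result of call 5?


Answer: 2205-01-26

Derivation:
CALL inscribe[p: /flosugix/basmal; c: rido]
RET  created
CALL peekin[p: /flosugix]
RET  [basmal]
CALL whichday[]
RET  Thursday
CALL mhop[n: -17]
RET  2205-03-07
CALL stepdays[n: -40]
RET  2205-01-26
CALL inscribe[p: /vodamp/snuhug; c: tre]
RET  ToolError: no parent
CALL mhop[n: -13]
RET  2203-12-26
CALL anchor[d: 2257-09-15]
RET  2257-09-15
CALL inscribe[p: /flosugix; c: fesme]
RET  ToolError: is a directory
CALL whichday[]
RET  Tuesday
CALL openup[p: /flosugix]
RET  ToolError: is a directory
CALL bump[x: 70]
RET  70
CALL peekin[p: /flosugix]
RET  [basmal]
CALL anchor[d: 2258-01-22]
RET  2258-01-22
CALL lastday[]
RET  2258-01-31


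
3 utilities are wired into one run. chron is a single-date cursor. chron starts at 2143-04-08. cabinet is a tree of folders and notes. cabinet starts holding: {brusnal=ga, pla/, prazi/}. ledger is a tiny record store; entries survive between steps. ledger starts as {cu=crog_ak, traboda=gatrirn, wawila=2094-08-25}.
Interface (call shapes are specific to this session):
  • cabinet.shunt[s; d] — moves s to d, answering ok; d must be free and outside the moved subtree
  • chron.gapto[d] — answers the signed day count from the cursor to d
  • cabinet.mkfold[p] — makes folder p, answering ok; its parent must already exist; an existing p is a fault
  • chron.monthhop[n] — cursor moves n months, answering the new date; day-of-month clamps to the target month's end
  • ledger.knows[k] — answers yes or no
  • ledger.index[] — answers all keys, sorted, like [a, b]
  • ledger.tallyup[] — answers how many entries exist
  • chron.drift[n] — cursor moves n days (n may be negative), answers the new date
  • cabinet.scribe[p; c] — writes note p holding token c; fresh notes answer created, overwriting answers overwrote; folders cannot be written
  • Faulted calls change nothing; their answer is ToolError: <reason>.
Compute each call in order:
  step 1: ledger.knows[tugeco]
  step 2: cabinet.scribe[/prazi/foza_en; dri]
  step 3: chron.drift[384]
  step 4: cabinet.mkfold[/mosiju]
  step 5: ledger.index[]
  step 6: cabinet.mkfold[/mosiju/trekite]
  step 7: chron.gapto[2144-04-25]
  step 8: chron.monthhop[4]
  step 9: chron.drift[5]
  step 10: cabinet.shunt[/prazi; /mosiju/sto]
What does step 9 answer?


Then ledger.knows passing tugeco, and observe no.
I run cabinet.scribe passing /prazi/foza_en, dri, giving created.
Then chron.drift passing 384, yielding 2144-04-26.
I invoke cabinet.mkfold passing /mosiju, and see ok.
Then ledger.index(), which returns [cu, traboda, wawila].
Now I run cabinet.mkfold passing /mosiju/trekite, and get ok.
I use chron.gapto passing 2144-04-25, and get -1.
Invoking chron.monthhop passing 4, giving 2144-08-26.
Invoking chron.drift passing 5, → 2144-08-31.
I call cabinet.shunt passing /prazi, /mosiju/sto, yielding ok.

Answer: 2144-08-31


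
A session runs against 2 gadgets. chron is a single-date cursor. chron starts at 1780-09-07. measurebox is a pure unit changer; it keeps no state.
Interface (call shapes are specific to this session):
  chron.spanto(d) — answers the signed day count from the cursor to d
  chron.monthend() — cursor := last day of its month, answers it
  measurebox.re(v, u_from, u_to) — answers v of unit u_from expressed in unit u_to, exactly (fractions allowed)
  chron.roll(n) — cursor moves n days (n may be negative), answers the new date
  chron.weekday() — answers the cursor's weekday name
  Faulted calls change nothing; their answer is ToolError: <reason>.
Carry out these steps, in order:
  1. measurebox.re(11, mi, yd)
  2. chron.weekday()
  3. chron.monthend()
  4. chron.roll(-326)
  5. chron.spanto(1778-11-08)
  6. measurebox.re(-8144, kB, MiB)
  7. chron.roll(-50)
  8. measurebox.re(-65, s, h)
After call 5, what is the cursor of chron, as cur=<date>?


Answer: cur=1779-11-09

Derivation:
~$ measurebox.re 11 mi yd
[out] 19360
~$ chron.weekday
[out] Thursday
~$ chron.monthend
[out] 1780-09-30
~$ chron.roll -326
[out] 1779-11-09
~$ chron.spanto 1778-11-08
[out] -366
~$ measurebox.re -8144 kB MiB
[out] -63625/8192
~$ chron.roll -50
[out] 1779-09-20
~$ measurebox.re -65 s h
[out] -13/720


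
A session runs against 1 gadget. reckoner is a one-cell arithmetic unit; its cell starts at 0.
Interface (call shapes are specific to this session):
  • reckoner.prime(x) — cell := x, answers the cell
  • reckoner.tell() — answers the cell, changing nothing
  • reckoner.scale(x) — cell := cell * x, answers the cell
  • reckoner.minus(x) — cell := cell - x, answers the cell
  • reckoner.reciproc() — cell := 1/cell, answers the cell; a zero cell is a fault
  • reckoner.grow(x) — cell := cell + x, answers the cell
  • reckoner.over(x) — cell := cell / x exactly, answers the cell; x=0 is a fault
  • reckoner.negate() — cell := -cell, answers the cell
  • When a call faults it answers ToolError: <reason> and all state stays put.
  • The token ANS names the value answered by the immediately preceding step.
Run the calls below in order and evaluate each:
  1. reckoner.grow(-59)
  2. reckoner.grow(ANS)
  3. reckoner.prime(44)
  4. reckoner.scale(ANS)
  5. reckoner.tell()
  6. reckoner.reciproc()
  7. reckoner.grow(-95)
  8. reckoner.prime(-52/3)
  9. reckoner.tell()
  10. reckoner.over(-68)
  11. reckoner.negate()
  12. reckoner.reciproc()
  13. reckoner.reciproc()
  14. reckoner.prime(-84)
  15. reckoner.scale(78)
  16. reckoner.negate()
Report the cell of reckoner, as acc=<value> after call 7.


// 1. grow(-59) => -59
// 2. grow(ANS) => -118
// 3. prime(44) => 44
// 4. scale(ANS) => 1936
// 5. tell() => 1936
// 6. reciproc() => 1/1936
// 7. grow(-95) => -183919/1936
// 8. prime(-52/3) => -52/3
// 9. tell() => -52/3
// 10. over(-68) => 13/51
// 11. negate() => -13/51
// 12. reciproc() => -51/13
// 13. reciproc() => -13/51
// 14. prime(-84) => -84
// 15. scale(78) => -6552
// 16. negate() => 6552

Answer: acc=-183919/1936


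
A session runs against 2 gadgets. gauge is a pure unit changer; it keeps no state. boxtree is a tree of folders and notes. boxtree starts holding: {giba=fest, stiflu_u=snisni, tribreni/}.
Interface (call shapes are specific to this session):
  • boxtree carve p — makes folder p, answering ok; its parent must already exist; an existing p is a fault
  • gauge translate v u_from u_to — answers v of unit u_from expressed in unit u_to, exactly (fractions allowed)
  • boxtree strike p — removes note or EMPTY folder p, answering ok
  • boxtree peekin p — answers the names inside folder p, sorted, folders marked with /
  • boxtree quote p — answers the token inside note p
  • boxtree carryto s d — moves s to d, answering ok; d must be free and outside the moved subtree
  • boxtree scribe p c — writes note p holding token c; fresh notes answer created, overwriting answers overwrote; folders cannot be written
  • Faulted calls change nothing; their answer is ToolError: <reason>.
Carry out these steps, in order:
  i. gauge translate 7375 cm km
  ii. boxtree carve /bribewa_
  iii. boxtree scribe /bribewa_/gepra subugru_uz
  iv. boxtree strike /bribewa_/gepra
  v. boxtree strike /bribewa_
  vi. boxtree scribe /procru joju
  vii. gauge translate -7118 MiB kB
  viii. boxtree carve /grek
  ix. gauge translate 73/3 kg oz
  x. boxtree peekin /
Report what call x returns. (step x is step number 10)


>>> gauge translate v='7375' u_from='cm' u_to='km'
:: 59/800
>>> boxtree carve p='/bribewa_'
:: ok
>>> boxtree scribe p='/bribewa_/gepra' c='subugru_uz'
:: created
>>> boxtree strike p='/bribewa_/gepra'
:: ok
>>> boxtree strike p='/bribewa_'
:: ok
>>> boxtree scribe p='/procru' c='joju'
:: created
>>> gauge translate v='-7118' u_from='MiB' u_to='kB'
:: -932970496/125
>>> boxtree carve p='/grek'
:: ok
>>> gauge translate v='73/3' u_from='kg' u_to='oz'
:: 116800000000/136077711
>>> boxtree peekin p='/'
:: [giba, grek/, procru, stiflu_u, tribreni/]

Answer: [giba, grek/, procru, stiflu_u, tribreni/]


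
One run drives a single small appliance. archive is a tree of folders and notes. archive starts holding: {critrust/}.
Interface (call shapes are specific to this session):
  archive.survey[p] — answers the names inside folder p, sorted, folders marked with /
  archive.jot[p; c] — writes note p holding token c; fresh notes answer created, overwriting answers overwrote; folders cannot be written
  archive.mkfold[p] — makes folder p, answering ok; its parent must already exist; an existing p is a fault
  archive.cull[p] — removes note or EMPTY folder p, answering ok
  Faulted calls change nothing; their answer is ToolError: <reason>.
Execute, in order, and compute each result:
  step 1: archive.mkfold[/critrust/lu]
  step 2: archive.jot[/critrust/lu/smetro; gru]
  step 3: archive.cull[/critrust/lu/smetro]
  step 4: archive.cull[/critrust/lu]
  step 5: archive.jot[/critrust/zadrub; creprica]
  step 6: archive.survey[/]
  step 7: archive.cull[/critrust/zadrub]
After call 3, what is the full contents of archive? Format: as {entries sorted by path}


Do: mkfold[p=/critrust/lu]
See: ok
Do: jot[p=/critrust/lu/smetro; c=gru]
See: created
Do: cull[p=/critrust/lu/smetro]
See: ok
Do: cull[p=/critrust/lu]
See: ok
Do: jot[p=/critrust/zadrub; c=creprica]
See: created
Do: survey[p=/]
See: [critrust/]
Do: cull[p=/critrust/zadrub]
See: ok

Answer: {critrust/, critrust/lu/}


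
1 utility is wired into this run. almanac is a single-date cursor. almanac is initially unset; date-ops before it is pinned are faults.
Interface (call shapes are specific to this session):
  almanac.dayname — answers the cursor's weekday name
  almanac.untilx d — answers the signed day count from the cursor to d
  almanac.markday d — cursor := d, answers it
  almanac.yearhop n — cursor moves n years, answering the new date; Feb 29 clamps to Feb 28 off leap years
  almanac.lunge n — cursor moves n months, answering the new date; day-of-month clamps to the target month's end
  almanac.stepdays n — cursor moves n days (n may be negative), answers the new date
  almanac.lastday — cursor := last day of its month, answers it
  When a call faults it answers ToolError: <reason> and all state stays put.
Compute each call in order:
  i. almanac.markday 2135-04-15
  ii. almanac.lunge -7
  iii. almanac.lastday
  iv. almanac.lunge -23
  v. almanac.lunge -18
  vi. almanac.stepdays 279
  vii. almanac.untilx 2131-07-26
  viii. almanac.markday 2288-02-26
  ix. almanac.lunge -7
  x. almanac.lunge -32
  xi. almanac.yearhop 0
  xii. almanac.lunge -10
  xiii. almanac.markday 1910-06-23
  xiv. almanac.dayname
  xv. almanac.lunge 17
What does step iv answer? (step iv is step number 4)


Answer: 2132-10-30

Derivation:
==> markday(2135-04-15)
<== 2135-04-15
==> lunge(-7)
<== 2134-09-15
==> lastday()
<== 2134-09-30
==> lunge(-23)
<== 2132-10-30
==> lunge(-18)
<== 2131-04-30
==> stepdays(279)
<== 2132-02-03
==> untilx(2131-07-26)
<== -192
==> markday(2288-02-26)
<== 2288-02-26
==> lunge(-7)
<== 2287-07-26
==> lunge(-32)
<== 2284-11-26
==> yearhop(0)
<== 2284-11-26
==> lunge(-10)
<== 2284-01-26
==> markday(1910-06-23)
<== 1910-06-23
==> dayname()
<== Thursday
==> lunge(17)
<== 1911-11-23


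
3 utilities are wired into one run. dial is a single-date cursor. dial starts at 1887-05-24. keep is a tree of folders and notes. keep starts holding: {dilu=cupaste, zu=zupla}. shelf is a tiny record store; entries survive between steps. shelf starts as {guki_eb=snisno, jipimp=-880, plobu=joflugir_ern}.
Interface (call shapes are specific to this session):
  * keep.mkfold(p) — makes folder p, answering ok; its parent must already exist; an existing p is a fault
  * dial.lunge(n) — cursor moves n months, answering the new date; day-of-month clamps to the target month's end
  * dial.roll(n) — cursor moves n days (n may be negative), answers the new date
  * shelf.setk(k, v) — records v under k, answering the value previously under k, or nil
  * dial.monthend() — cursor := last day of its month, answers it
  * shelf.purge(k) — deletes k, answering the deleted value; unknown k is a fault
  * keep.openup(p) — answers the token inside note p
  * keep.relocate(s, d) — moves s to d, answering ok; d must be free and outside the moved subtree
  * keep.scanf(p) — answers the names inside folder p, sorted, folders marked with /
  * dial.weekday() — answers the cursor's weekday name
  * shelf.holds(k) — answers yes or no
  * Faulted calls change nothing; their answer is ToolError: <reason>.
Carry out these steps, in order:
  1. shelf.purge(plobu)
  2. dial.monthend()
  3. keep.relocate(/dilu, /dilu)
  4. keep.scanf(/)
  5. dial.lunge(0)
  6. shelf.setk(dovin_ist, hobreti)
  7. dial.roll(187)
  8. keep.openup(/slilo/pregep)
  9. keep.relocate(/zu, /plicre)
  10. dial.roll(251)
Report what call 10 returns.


Answer: 1888-08-11

Derivation:
I run shelf.purge using k=plobu, → joflugir_ern.
I invoke dial.monthend, and observe 1887-05-31.
Calling keep.relocate using s=/dilu, d=/dilu, and observe ToolError: exists.
Calling keep.scanf using p=/: [dilu, zu].
Next I call dial.lunge using n=0, → 1887-05-31.
Using shelf.setk using k=dovin_ist, v=hobreti, → nil.
Then dial.roll using n=187, → 1887-12-04.
Now I run keep.openup using p=/slilo/pregep, and get ToolError: not found.
I run keep.relocate using s=/zu, d=/plicre, — result: ok.
I use dial.roll using n=251, and get 1888-08-11.
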